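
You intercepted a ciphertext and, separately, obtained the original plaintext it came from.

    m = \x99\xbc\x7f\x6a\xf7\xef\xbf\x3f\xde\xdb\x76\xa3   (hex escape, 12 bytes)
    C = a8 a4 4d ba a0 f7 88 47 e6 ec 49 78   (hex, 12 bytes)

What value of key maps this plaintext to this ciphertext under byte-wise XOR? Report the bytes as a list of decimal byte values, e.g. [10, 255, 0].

Since C = m ⊕ key, XORing both sides with m gives key = m ⊕ C.
byte 0: 99 XOR a8 = 31
byte 1: bc XOR a4 = 18
byte 2: 7f XOR 4d = 32
byte 3: 6a XOR ba = d0
byte 4: f7 XOR a0 = 57
byte 5: ef XOR f7 = 18
byte 6: bf XOR 88 = 37
byte 7: 3f XOR 47 = 78
byte 8: de XOR e6 = 38
byte 9: db XOR ec = 37
byte 10: 76 XOR 49 = 3f
byte 11: a3 XOR 78 = db

[49, 24, 50, 208, 87, 24, 55, 120, 56, 55, 63, 219]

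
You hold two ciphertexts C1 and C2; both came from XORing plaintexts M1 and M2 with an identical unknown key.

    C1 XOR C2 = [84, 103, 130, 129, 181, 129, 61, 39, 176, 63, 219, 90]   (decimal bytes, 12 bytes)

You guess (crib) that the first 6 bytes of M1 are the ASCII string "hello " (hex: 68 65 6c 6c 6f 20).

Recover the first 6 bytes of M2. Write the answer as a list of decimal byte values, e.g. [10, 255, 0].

[60, 2, 238, 237, 218, 161]

Since C1 ⊕ C2 = M1 ⊕ M2, XORing with the guessed M1 bytes yields the corresponding M2 bytes: M2 = (C1 ⊕ C2) ⊕ M1.
byte 0: 54 xor 68 = 3c
byte 1: 67 xor 65 = 02
byte 2: 82 xor 6c = ee
byte 3: 81 xor 6c = ed
byte 4: b5 xor 6f = da
byte 5: 81 xor 20 = a1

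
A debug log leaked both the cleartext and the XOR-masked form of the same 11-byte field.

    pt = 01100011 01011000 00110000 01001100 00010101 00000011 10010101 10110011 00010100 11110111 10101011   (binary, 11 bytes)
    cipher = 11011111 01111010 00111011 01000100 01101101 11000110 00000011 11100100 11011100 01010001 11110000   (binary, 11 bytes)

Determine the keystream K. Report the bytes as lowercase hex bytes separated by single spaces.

Since cipher = pt ⊕ K, XORing both sides with pt gives K = pt ⊕ cipher.
01100011 ⊕ 11011111 = 10111100
01011000 ⊕ 01111010 = 00100010
00110000 ⊕ 00111011 = 00001011
01001100 ⊕ 01000100 = 00001000
00010101 ⊕ 01101101 = 01111000
00000011 ⊕ 11000110 = 11000101
10010101 ⊕ 00000011 = 10010110
10110011 ⊕ 11100100 = 01010111
00010100 ⊕ 11011100 = 11001000
11110111 ⊕ 01010001 = 10100110
10101011 ⊕ 11110000 = 01011011

bc 22 0b 08 78 c5 96 57 c8 a6 5b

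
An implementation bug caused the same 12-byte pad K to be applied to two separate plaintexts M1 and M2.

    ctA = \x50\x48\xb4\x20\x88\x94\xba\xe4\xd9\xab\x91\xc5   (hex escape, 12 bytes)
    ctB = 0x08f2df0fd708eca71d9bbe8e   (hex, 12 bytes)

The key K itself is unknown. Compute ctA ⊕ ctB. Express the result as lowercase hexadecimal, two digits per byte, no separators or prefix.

58ba6b2f5f9c5643c4302f4b

ctA ⊕ ctB = (M1 ⊕ K) ⊕ (M2 ⊕ K) = M1 ⊕ M2 — the shared key cancels under XOR.
byte 0: 50 XOR 08 = 58
byte 1: 48 XOR f2 = ba
byte 2: b4 XOR df = 6b
byte 3: 20 XOR 0f = 2f
byte 4: 88 XOR d7 = 5f
byte 5: 94 XOR 08 = 9c
byte 6: ba XOR ec = 56
byte 7: e4 XOR a7 = 43
byte 8: d9 XOR 1d = c4
byte 9: ab XOR 9b = 30
byte 10: 91 XOR be = 2f
byte 11: c5 XOR 8e = 4b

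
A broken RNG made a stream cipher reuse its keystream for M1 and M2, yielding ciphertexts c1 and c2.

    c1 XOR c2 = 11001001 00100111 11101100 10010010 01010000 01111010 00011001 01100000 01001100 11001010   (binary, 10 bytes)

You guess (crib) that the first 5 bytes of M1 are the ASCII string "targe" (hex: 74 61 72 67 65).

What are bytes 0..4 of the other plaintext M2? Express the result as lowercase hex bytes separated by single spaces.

bd 46 9e f5 35

Since c1 ⊕ c2 = M1 ⊕ M2, XORing with the guessed M1 bytes yields the corresponding M2 bytes: M2 = (c1 ⊕ c2) ⊕ M1.
byte 0: 11001001 xor 01110100 = 10111101
byte 1: 00100111 xor 01100001 = 01000110
byte 2: 11101100 xor 01110010 = 10011110
byte 3: 10010010 xor 01100111 = 11110101
byte 4: 01010000 xor 01100101 = 00110101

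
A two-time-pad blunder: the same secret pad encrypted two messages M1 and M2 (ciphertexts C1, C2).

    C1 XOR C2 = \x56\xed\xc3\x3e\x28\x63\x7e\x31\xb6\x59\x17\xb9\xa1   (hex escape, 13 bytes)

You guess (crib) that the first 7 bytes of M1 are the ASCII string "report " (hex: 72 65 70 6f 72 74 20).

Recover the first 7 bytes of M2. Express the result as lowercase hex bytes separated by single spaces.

Since C1 ⊕ C2 = M1 ⊕ M2, XORing with the guessed M1 bytes yields the corresponding M2 bytes: M2 = (C1 ⊕ C2) ⊕ M1.
byte 0: 56 XOR 72 = 24
byte 1: ed XOR 65 = 88
byte 2: c3 XOR 70 = b3
byte 3: 3e XOR 6f = 51
byte 4: 28 XOR 72 = 5a
byte 5: 63 XOR 74 = 17
byte 6: 7e XOR 20 = 5e

24 88 b3 51 5a 17 5e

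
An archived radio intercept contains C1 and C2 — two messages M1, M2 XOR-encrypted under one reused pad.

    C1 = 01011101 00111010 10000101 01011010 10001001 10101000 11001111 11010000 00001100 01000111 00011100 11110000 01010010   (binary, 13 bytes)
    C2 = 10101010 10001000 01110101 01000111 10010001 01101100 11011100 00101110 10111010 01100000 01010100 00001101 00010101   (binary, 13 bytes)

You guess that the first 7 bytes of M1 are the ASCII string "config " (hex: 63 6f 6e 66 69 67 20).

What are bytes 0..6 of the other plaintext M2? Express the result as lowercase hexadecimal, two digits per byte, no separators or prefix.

First, C1 ⊕ C2 = (M1 ⊕ K) ⊕ (M2 ⊕ K) = M1 ⊕ M2, so the key drops out. Then M2 = (M1 ⊕ M2) ⊕ M1 over the first 7 bytes.
byte 0: (5d XOR aa) XOR 63 = f7 XOR 63 = 94
byte 1: (3a XOR 88) XOR 6f = b2 XOR 6f = dd
byte 2: (85 XOR 75) XOR 6e = f0 XOR 6e = 9e
byte 3: (5a XOR 47) XOR 66 = 1d XOR 66 = 7b
byte 4: (89 XOR 91) XOR 69 = 18 XOR 69 = 71
byte 5: (a8 XOR 6c) XOR 67 = c4 XOR 67 = a3
byte 6: (cf XOR dc) XOR 20 = 13 XOR 20 = 33

94dd9e7b71a333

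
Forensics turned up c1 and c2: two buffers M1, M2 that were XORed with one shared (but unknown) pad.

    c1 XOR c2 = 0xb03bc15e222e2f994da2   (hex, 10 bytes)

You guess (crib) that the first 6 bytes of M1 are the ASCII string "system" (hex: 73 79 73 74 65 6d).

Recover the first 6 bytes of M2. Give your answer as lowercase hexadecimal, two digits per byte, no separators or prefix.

c342b22a4743

Since c1 ⊕ c2 = M1 ⊕ M2, XORing with the guessed M1 bytes yields the corresponding M2 bytes: M2 = (c1 ⊕ c2) ⊕ M1.
byte 0: b0 XOR 73 = c3
byte 1: 3b XOR 79 = 42
byte 2: c1 XOR 73 = b2
byte 3: 5e XOR 74 = 2a
byte 4: 22 XOR 65 = 47
byte 5: 2e XOR 6d = 43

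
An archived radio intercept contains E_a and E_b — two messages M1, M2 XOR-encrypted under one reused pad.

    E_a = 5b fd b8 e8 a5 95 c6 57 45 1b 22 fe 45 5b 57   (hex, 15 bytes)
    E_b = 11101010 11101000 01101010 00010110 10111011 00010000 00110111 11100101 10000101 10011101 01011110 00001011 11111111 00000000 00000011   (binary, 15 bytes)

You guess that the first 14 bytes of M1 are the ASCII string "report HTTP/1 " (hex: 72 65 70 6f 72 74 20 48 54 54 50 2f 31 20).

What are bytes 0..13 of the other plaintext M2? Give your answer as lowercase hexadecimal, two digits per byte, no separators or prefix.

c370a2916cf1d1fa94d22cda8b7b

First, E_a ⊕ E_b = (M1 ⊕ K) ⊕ (M2 ⊕ K) = M1 ⊕ M2, so the key drops out. Then M2 = (M1 ⊕ M2) ⊕ M1 over the first 14 bytes.
byte 0: (5b XOR ea) XOR 72 = b1 XOR 72 = c3
byte 1: (fd XOR e8) XOR 65 = 15 XOR 65 = 70
byte 2: (b8 XOR 6a) XOR 70 = d2 XOR 70 = a2
byte 3: (e8 XOR 16) XOR 6f = fe XOR 6f = 91
byte 4: (a5 XOR bb) XOR 72 = 1e XOR 72 = 6c
byte 5: (95 XOR 10) XOR 74 = 85 XOR 74 = f1
byte 6: (c6 XOR 37) XOR 20 = f1 XOR 20 = d1
byte 7: (57 XOR e5) XOR 48 = b2 XOR 48 = fa
byte 8: (45 XOR 85) XOR 54 = c0 XOR 54 = 94
byte 9: (1b XOR 9d) XOR 54 = 86 XOR 54 = d2
byte 10: (22 XOR 5e) XOR 50 = 7c XOR 50 = 2c
byte 11: (fe XOR 0b) XOR 2f = f5 XOR 2f = da
byte 12: (45 XOR ff) XOR 31 = ba XOR 31 = 8b
byte 13: (5b XOR 00) XOR 20 = 5b XOR 20 = 7b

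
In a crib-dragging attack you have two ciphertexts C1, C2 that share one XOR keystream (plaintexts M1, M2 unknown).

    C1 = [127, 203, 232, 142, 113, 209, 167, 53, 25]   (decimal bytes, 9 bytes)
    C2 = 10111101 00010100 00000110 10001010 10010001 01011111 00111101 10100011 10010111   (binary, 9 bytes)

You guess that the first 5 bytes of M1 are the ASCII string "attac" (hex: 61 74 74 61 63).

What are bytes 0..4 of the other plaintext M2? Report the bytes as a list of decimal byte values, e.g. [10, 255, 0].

First, C1 ⊕ C2 = (M1 ⊕ K) ⊕ (M2 ⊕ K) = M1 ⊕ M2, so the key drops out. Then M2 = (M1 ⊕ M2) ⊕ M1 over the first 5 bytes.
byte 0: (7f xor bd) xor 61 = c2 xor 61 = a3
byte 1: (cb xor 14) xor 74 = df xor 74 = ab
byte 2: (e8 xor 06) xor 74 = ee xor 74 = 9a
byte 3: (8e xor 8a) xor 61 = 04 xor 61 = 65
byte 4: (71 xor 91) xor 63 = e0 xor 63 = 83

[163, 171, 154, 101, 131]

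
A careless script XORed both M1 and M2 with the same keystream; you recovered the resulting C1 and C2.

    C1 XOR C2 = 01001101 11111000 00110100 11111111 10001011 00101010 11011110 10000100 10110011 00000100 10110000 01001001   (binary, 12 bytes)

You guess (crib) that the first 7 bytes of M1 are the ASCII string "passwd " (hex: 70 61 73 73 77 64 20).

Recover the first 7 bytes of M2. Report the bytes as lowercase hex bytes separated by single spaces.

Since C1 ⊕ C2 = M1 ⊕ M2, XORing with the guessed M1 bytes yields the corresponding M2 bytes: M2 = (C1 ⊕ C2) ⊕ M1.
byte 0: 4d ⊕ 70 = 3d
byte 1: f8 ⊕ 61 = 99
byte 2: 34 ⊕ 73 = 47
byte 3: ff ⊕ 73 = 8c
byte 4: 8b ⊕ 77 = fc
byte 5: 2a ⊕ 64 = 4e
byte 6: de ⊕ 20 = fe

3d 99 47 8c fc 4e fe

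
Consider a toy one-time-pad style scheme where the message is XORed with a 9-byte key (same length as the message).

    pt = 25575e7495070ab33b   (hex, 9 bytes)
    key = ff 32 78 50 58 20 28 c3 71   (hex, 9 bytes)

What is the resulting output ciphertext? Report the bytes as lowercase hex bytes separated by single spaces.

25 ^ ff = da
57 ^ 32 = 65
5e ^ 78 = 26
74 ^ 50 = 24
95 ^ 58 = cd
07 ^ 20 = 27
0a ^ 28 = 22
b3 ^ c3 = 70
3b ^ 71 = 4a

da 65 26 24 cd 27 22 70 4a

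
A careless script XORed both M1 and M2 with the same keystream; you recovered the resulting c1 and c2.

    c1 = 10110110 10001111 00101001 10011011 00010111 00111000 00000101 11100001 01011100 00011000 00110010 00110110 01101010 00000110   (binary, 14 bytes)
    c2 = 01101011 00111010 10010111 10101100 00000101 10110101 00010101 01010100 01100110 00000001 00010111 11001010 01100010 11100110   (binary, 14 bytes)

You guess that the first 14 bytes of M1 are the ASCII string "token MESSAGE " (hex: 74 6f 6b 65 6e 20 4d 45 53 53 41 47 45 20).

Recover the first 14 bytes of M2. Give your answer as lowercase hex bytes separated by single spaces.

a9 da d5 52 7c ad 5d f0 69 4a 64 bb 4d c0

First, c1 ⊕ c2 = (M1 ⊕ K) ⊕ (M2 ⊕ K) = M1 ⊕ M2, so the key drops out. Then M2 = (M1 ⊕ M2) ⊕ M1 over the first 14 bytes.
byte 0: (b6 ^ 6b) ^ 74 = dd ^ 74 = a9
byte 1: (8f ^ 3a) ^ 6f = b5 ^ 6f = da
byte 2: (29 ^ 97) ^ 6b = be ^ 6b = d5
byte 3: (9b ^ ac) ^ 65 = 37 ^ 65 = 52
byte 4: (17 ^ 05) ^ 6e = 12 ^ 6e = 7c
byte 5: (38 ^ b5) ^ 20 = 8d ^ 20 = ad
byte 6: (05 ^ 15) ^ 4d = 10 ^ 4d = 5d
byte 7: (e1 ^ 54) ^ 45 = b5 ^ 45 = f0
byte 8: (5c ^ 66) ^ 53 = 3a ^ 53 = 69
byte 9: (18 ^ 01) ^ 53 = 19 ^ 53 = 4a
byte 10: (32 ^ 17) ^ 41 = 25 ^ 41 = 64
byte 11: (36 ^ ca) ^ 47 = fc ^ 47 = bb
byte 12: (6a ^ 62) ^ 45 = 08 ^ 45 = 4d
byte 13: (06 ^ e6) ^ 20 = e0 ^ 20 = c0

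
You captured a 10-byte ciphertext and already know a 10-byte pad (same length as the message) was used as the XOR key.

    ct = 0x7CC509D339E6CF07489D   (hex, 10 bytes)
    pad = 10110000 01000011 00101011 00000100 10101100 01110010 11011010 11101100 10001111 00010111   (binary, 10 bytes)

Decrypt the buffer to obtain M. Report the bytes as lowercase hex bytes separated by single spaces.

cc 86 22 d7 95 94 15 eb c7 8a

XOR is its own inverse, so applying the key byte-wise gives the result directly.
7c ^ b0 = cc
c5 ^ 43 = 86
09 ^ 2b = 22
d3 ^ 04 = d7
39 ^ ac = 95
e6 ^ 72 = 94
cf ^ da = 15
07 ^ ec = eb
48 ^ 8f = c7
9d ^ 17 = 8a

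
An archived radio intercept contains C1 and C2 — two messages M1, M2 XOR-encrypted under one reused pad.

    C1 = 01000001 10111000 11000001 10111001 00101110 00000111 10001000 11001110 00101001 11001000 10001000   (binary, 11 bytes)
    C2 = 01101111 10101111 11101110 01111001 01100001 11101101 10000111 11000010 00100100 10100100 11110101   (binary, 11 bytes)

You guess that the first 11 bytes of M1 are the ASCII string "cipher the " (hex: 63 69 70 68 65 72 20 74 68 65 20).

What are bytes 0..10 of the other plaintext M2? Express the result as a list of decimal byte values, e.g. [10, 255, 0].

[77, 126, 95, 168, 42, 152, 47, 120, 101, 9, 93]

First, C1 ⊕ C2 = (M1 ⊕ K) ⊕ (M2 ⊕ K) = M1 ⊕ M2, so the key drops out. Then M2 = (M1 ⊕ M2) ⊕ M1 over the first 11 bytes.
byte 0: (41 ^ 6f) ^ 63 = 2e ^ 63 = 4d
byte 1: (b8 ^ af) ^ 69 = 17 ^ 69 = 7e
byte 2: (c1 ^ ee) ^ 70 = 2f ^ 70 = 5f
byte 3: (b9 ^ 79) ^ 68 = c0 ^ 68 = a8
byte 4: (2e ^ 61) ^ 65 = 4f ^ 65 = 2a
byte 5: (07 ^ ed) ^ 72 = ea ^ 72 = 98
byte 6: (88 ^ 87) ^ 20 = 0f ^ 20 = 2f
byte 7: (ce ^ c2) ^ 74 = 0c ^ 74 = 78
byte 8: (29 ^ 24) ^ 68 = 0d ^ 68 = 65
byte 9: (c8 ^ a4) ^ 65 = 6c ^ 65 = 09
byte 10: (88 ^ f5) ^ 20 = 7d ^ 20 = 5d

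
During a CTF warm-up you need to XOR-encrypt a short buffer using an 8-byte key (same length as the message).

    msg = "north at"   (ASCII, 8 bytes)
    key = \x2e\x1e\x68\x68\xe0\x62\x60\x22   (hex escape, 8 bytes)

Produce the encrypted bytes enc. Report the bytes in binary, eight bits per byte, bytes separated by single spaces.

XOR is its own inverse, so applying the key byte-wise gives the result directly.
byte 0: 01101110 XOR 00101110 = 01000000
byte 1: 01101111 XOR 00011110 = 01110001
byte 2: 01110010 XOR 01101000 = 00011010
byte 3: 01110100 XOR 01101000 = 00011100
byte 4: 01101000 XOR 11100000 = 10001000
byte 5: 00100000 XOR 01100010 = 01000010
byte 6: 01100001 XOR 01100000 = 00000001
byte 7: 01110100 XOR 00100010 = 01010110

01000000 01110001 00011010 00011100 10001000 01000010 00000001 01010110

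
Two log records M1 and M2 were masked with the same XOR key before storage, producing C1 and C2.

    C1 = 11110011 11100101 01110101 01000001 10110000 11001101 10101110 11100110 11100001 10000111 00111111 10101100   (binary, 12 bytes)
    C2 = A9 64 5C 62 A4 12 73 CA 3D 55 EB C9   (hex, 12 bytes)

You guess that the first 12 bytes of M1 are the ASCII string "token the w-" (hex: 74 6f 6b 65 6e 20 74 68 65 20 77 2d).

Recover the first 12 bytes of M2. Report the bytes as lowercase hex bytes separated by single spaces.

First, C1 ⊕ C2 = (M1 ⊕ K) ⊕ (M2 ⊕ K) = M1 ⊕ M2, so the key drops out. Then M2 = (M1 ⊕ M2) ⊕ M1 over the first 12 bytes.
byte 0: (f3 ⊕ a9) ⊕ 74 = 5a ⊕ 74 = 2e
byte 1: (e5 ⊕ 64) ⊕ 6f = 81 ⊕ 6f = ee
byte 2: (75 ⊕ 5c) ⊕ 6b = 29 ⊕ 6b = 42
byte 3: (41 ⊕ 62) ⊕ 65 = 23 ⊕ 65 = 46
byte 4: (b0 ⊕ a4) ⊕ 6e = 14 ⊕ 6e = 7a
byte 5: (cd ⊕ 12) ⊕ 20 = df ⊕ 20 = ff
byte 6: (ae ⊕ 73) ⊕ 74 = dd ⊕ 74 = a9
byte 7: (e6 ⊕ ca) ⊕ 68 = 2c ⊕ 68 = 44
byte 8: (e1 ⊕ 3d) ⊕ 65 = dc ⊕ 65 = b9
byte 9: (87 ⊕ 55) ⊕ 20 = d2 ⊕ 20 = f2
byte 10: (3f ⊕ eb) ⊕ 77 = d4 ⊕ 77 = a3
byte 11: (ac ⊕ c9) ⊕ 2d = 65 ⊕ 2d = 48

2e ee 42 46 7a ff a9 44 b9 f2 a3 48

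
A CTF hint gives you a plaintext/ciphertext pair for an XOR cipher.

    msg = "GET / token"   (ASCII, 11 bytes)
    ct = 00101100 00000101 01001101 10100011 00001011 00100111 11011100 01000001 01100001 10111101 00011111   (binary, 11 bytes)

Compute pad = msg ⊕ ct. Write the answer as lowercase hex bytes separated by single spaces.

6b 40 19 83 24 07 a8 2e 0a d8 71

Since ct = msg ⊕ pad, XORing both sides with msg gives pad = msg ⊕ ct.
01000111 xor 00101100 = 01101011
01000101 xor 00000101 = 01000000
01010100 xor 01001101 = 00011001
00100000 xor 10100011 = 10000011
00101111 xor 00001011 = 00100100
00100000 xor 00100111 = 00000111
01110100 xor 11011100 = 10101000
01101111 xor 01000001 = 00101110
01101011 xor 01100001 = 00001010
01100101 xor 10111101 = 11011000
01101110 xor 00011111 = 01110001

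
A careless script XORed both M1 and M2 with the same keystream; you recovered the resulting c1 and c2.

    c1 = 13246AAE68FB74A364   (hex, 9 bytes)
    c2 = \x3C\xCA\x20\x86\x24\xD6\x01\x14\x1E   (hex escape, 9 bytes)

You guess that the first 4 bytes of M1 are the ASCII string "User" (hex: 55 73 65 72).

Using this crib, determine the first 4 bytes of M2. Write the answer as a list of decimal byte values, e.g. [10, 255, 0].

[122, 157, 47, 90]

First, c1 ⊕ c2 = (M1 ⊕ K) ⊕ (M2 ⊕ K) = M1 ⊕ M2, so the key drops out. Then M2 = (M1 ⊕ M2) ⊕ M1 over the first 4 bytes.
byte 0: (13 xor 3c) xor 55 = 2f xor 55 = 7a
byte 1: (24 xor ca) xor 73 = ee xor 73 = 9d
byte 2: (6a xor 20) xor 65 = 4a xor 65 = 2f
byte 3: (ae xor 86) xor 72 = 28 xor 72 = 5a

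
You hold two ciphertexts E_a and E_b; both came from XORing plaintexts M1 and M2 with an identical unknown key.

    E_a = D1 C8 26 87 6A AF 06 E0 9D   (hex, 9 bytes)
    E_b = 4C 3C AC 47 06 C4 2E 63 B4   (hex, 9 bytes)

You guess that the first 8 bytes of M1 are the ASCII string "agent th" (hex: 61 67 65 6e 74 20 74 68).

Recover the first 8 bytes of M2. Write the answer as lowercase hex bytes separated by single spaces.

fc 93 ef ae 18 4b 5c eb

First, E_a ⊕ E_b = (M1 ⊕ K) ⊕ (M2 ⊕ K) = M1 ⊕ M2, so the key drops out. Then M2 = (M1 ⊕ M2) ⊕ M1 over the first 8 bytes.
byte 0: (d1 ^ 4c) ^ 61 = 9d ^ 61 = fc
byte 1: (c8 ^ 3c) ^ 67 = f4 ^ 67 = 93
byte 2: (26 ^ ac) ^ 65 = 8a ^ 65 = ef
byte 3: (87 ^ 47) ^ 6e = c0 ^ 6e = ae
byte 4: (6a ^ 06) ^ 74 = 6c ^ 74 = 18
byte 5: (af ^ c4) ^ 20 = 6b ^ 20 = 4b
byte 6: (06 ^ 2e) ^ 74 = 28 ^ 74 = 5c
byte 7: (e0 ^ 63) ^ 68 = 83 ^ 68 = eb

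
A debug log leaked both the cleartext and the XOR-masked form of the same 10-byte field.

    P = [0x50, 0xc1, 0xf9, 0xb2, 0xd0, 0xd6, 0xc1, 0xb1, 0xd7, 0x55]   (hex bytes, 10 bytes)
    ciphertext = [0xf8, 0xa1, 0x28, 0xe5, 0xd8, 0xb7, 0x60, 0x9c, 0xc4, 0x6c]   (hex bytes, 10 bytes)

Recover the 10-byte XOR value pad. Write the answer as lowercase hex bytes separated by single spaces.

Since ciphertext = P ⊕ pad, XORing both sides with P gives pad = P ⊕ ciphertext.
50 xor f8 = a8
c1 xor a1 = 60
f9 xor 28 = d1
b2 xor e5 = 57
d0 xor d8 = 08
d6 xor b7 = 61
c1 xor 60 = a1
b1 xor 9c = 2d
d7 xor c4 = 13
55 xor 6c = 39

a8 60 d1 57 08 61 a1 2d 13 39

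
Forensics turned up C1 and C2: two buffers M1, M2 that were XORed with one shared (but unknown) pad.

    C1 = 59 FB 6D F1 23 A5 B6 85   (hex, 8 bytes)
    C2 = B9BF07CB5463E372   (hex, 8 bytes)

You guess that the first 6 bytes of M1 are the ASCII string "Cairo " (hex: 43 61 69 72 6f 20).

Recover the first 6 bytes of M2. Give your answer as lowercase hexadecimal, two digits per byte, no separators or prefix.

a325034818e6

First, C1 ⊕ C2 = (M1 ⊕ K) ⊕ (M2 ⊕ K) = M1 ⊕ M2, so the key drops out. Then M2 = (M1 ⊕ M2) ⊕ M1 over the first 6 bytes.
byte 0: (59 XOR b9) XOR 43 = e0 XOR 43 = a3
byte 1: (fb XOR bf) XOR 61 = 44 XOR 61 = 25
byte 2: (6d XOR 07) XOR 69 = 6a XOR 69 = 03
byte 3: (f1 XOR cb) XOR 72 = 3a XOR 72 = 48
byte 4: (23 XOR 54) XOR 6f = 77 XOR 6f = 18
byte 5: (a5 XOR 63) XOR 20 = c6 XOR 20 = e6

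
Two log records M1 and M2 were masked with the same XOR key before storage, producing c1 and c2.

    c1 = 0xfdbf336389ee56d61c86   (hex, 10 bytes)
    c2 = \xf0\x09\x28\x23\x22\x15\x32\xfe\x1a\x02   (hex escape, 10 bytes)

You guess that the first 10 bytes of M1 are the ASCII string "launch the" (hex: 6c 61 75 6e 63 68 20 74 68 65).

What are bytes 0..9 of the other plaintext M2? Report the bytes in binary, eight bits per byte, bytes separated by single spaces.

First, c1 ⊕ c2 = (M1 ⊕ K) ⊕ (M2 ⊕ K) = M1 ⊕ M2, so the key drops out. Then M2 = (M1 ⊕ M2) ⊕ M1 over the first 10 bytes.
byte 0: (fd xor f0) xor 6c = 0d xor 6c = 61
byte 1: (bf xor 09) xor 61 = b6 xor 61 = d7
byte 2: (33 xor 28) xor 75 = 1b xor 75 = 6e
byte 3: (63 xor 23) xor 6e = 40 xor 6e = 2e
byte 4: (89 xor 22) xor 63 = ab xor 63 = c8
byte 5: (ee xor 15) xor 68 = fb xor 68 = 93
byte 6: (56 xor 32) xor 20 = 64 xor 20 = 44
byte 7: (d6 xor fe) xor 74 = 28 xor 74 = 5c
byte 8: (1c xor 1a) xor 68 = 06 xor 68 = 6e
byte 9: (86 xor 02) xor 65 = 84 xor 65 = e1

01100001 11010111 01101110 00101110 11001000 10010011 01000100 01011100 01101110 11100001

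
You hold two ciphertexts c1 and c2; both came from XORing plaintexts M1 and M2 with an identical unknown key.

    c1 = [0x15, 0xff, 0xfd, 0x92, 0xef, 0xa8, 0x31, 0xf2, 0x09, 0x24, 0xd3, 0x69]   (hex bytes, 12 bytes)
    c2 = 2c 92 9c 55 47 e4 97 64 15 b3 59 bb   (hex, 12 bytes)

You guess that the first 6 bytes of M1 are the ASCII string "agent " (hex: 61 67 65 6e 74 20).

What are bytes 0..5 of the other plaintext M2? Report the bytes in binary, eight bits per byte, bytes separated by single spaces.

First, c1 ⊕ c2 = (M1 ⊕ K) ⊕ (M2 ⊕ K) = M1 ⊕ M2, so the key drops out. Then M2 = (M1 ⊕ M2) ⊕ M1 over the first 6 bytes.
byte 0: (15 xor 2c) xor 61 = 39 xor 61 = 58
byte 1: (ff xor 92) xor 67 = 6d xor 67 = 0a
byte 2: (fd xor 9c) xor 65 = 61 xor 65 = 04
byte 3: (92 xor 55) xor 6e = c7 xor 6e = a9
byte 4: (ef xor 47) xor 74 = a8 xor 74 = dc
byte 5: (a8 xor e4) xor 20 = 4c xor 20 = 6c

01011000 00001010 00000100 10101001 11011100 01101100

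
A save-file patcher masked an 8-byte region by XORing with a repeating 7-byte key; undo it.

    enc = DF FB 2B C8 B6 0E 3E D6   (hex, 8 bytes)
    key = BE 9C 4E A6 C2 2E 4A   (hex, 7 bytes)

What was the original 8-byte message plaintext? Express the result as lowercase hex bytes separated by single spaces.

The 7-byte key repeats, so the effective keystream is be 9c 4e a6 c2 2e 4a be.
byte 0: df ⊕ be = 61
byte 1: fb ⊕ 9c = 67
byte 2: 2b ⊕ 4e = 65
byte 3: c8 ⊕ a6 = 6e
byte 4: b6 ⊕ c2 = 74
byte 5: 0e ⊕ 2e = 20
byte 6: 3e ⊕ 4a = 74
byte 7: d6 ⊕ be = 68

61 67 65 6e 74 20 74 68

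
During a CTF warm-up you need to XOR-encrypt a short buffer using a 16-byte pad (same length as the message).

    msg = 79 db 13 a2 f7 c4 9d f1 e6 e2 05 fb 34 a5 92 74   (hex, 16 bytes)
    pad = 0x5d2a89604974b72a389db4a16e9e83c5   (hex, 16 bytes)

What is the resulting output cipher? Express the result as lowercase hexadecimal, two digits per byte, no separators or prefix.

24f19ac2beb02adbde7fb15a5a3b11b1

79 ^ 5d = 24
db ^ 2a = f1
13 ^ 89 = 9a
a2 ^ 60 = c2
f7 ^ 49 = be
c4 ^ 74 = b0
9d ^ b7 = 2a
f1 ^ 2a = db
e6 ^ 38 = de
e2 ^ 9d = 7f
05 ^ b4 = b1
fb ^ a1 = 5a
34 ^ 6e = 5a
a5 ^ 9e = 3b
92 ^ 83 = 11
74 ^ c5 = b1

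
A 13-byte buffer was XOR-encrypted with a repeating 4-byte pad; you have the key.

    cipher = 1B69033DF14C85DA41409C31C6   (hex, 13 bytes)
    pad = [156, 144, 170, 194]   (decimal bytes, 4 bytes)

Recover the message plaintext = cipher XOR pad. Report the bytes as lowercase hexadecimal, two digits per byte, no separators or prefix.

87f9a9ff6ddc2f18ddd036f35a

The 4-byte key repeats, so the effective keystream is 9c 90 aa c2 9c 90 aa c2 9c 90 aa c2 9c.
byte 0: 1b ^ 9c = 87
byte 1: 69 ^ 90 = f9
byte 2: 03 ^ aa = a9
byte 3: 3d ^ c2 = ff
byte 4: f1 ^ 9c = 6d
byte 5: 4c ^ 90 = dc
byte 6: 85 ^ aa = 2f
byte 7: da ^ c2 = 18
byte 8: 41 ^ 9c = dd
byte 9: 40 ^ 90 = d0
byte 10: 9c ^ aa = 36
byte 11: 31 ^ c2 = f3
byte 12: c6 ^ 9c = 5a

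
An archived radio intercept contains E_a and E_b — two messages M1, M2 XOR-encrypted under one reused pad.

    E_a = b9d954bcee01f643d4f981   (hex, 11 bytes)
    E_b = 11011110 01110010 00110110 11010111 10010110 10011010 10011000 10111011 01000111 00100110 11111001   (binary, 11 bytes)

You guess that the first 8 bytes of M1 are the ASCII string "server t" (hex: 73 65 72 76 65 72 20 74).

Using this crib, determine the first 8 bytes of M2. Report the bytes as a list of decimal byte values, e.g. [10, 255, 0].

First, E_a ⊕ E_b = (M1 ⊕ K) ⊕ (M2 ⊕ K) = M1 ⊕ M2, so the key drops out. Then M2 = (M1 ⊕ M2) ⊕ M1 over the first 8 bytes.
byte 0: (b9 xor de) xor 73 = 67 xor 73 = 14
byte 1: (d9 xor 72) xor 65 = ab xor 65 = ce
byte 2: (54 xor 36) xor 72 = 62 xor 72 = 10
byte 3: (bc xor d7) xor 76 = 6b xor 76 = 1d
byte 4: (ee xor 96) xor 65 = 78 xor 65 = 1d
byte 5: (01 xor 9a) xor 72 = 9b xor 72 = e9
byte 6: (f6 xor 98) xor 20 = 6e xor 20 = 4e
byte 7: (43 xor bb) xor 74 = f8 xor 74 = 8c

[20, 206, 16, 29, 29, 233, 78, 140]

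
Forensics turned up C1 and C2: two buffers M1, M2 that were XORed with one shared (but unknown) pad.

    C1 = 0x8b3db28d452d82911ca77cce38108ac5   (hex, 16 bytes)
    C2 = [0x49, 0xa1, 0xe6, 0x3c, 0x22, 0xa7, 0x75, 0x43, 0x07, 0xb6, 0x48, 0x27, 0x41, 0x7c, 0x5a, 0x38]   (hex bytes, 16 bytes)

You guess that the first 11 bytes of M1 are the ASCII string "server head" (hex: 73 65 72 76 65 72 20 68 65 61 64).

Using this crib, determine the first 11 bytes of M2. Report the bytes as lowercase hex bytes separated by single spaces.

First, C1 ⊕ C2 = (M1 ⊕ K) ⊕ (M2 ⊕ K) = M1 ⊕ M2, so the key drops out. Then M2 = (M1 ⊕ M2) ⊕ M1 over the first 11 bytes.
byte 0: (8b ^ 49) ^ 73 = c2 ^ 73 = b1
byte 1: (3d ^ a1) ^ 65 = 9c ^ 65 = f9
byte 2: (b2 ^ e6) ^ 72 = 54 ^ 72 = 26
byte 3: (8d ^ 3c) ^ 76 = b1 ^ 76 = c7
byte 4: (45 ^ 22) ^ 65 = 67 ^ 65 = 02
byte 5: (2d ^ a7) ^ 72 = 8a ^ 72 = f8
byte 6: (82 ^ 75) ^ 20 = f7 ^ 20 = d7
byte 7: (91 ^ 43) ^ 68 = d2 ^ 68 = ba
byte 8: (1c ^ 07) ^ 65 = 1b ^ 65 = 7e
byte 9: (a7 ^ b6) ^ 61 = 11 ^ 61 = 70
byte 10: (7c ^ 48) ^ 64 = 34 ^ 64 = 50

b1 f9 26 c7 02 f8 d7 ba 7e 70 50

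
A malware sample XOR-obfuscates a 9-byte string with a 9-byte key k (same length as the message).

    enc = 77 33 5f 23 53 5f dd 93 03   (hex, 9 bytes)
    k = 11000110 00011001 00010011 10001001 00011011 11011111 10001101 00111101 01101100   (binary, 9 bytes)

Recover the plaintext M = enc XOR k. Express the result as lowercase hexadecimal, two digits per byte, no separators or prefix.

XOR is its own inverse, so applying the key byte-wise gives the result directly.
77 ^ c6 = b1
33 ^ 19 = 2a
5f ^ 13 = 4c
23 ^ 89 = aa
53 ^ 1b = 48
5f ^ df = 80
dd ^ 8d = 50
93 ^ 3d = ae
03 ^ 6c = 6f

b12a4caa488050ae6f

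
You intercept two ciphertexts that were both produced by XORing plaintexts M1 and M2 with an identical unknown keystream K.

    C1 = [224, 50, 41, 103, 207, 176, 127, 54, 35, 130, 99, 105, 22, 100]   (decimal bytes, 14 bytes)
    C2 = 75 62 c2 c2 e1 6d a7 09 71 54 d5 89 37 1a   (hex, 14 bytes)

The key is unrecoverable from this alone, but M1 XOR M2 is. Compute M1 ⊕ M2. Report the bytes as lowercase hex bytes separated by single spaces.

95 50 eb a5 2e dd d8 3f 52 d6 b6 e0 21 7e

C1 ⊕ C2 = (M1 ⊕ K) ⊕ (M2 ⊕ K) = M1 ⊕ M2 — the shared key cancels under XOR.
byte 0: e0 xor 75 = 95
byte 1: 32 xor 62 = 50
byte 2: 29 xor c2 = eb
byte 3: 67 xor c2 = a5
byte 4: cf xor e1 = 2e
byte 5: b0 xor 6d = dd
byte 6: 7f xor a7 = d8
byte 7: 36 xor 09 = 3f
byte 8: 23 xor 71 = 52
byte 9: 82 xor 54 = d6
byte 10: 63 xor d5 = b6
byte 11: 69 xor 89 = e0
byte 12: 16 xor 37 = 21
byte 13: 64 xor 1a = 7e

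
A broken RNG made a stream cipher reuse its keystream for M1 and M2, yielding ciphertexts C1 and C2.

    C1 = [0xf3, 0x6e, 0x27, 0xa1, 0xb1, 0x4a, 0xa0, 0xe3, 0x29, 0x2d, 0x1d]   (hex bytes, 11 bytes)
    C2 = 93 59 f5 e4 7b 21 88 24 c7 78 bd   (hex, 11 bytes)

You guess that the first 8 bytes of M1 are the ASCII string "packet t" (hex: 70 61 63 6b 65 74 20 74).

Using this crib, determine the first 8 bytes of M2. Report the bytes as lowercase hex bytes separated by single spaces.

First, C1 ⊕ C2 = (M1 ⊕ K) ⊕ (M2 ⊕ K) = M1 ⊕ M2, so the key drops out. Then M2 = (M1 ⊕ M2) ⊕ M1 over the first 8 bytes.
byte 0: (f3 ^ 93) ^ 70 = 60 ^ 70 = 10
byte 1: (6e ^ 59) ^ 61 = 37 ^ 61 = 56
byte 2: (27 ^ f5) ^ 63 = d2 ^ 63 = b1
byte 3: (a1 ^ e4) ^ 6b = 45 ^ 6b = 2e
byte 4: (b1 ^ 7b) ^ 65 = ca ^ 65 = af
byte 5: (4a ^ 21) ^ 74 = 6b ^ 74 = 1f
byte 6: (a0 ^ 88) ^ 20 = 28 ^ 20 = 08
byte 7: (e3 ^ 24) ^ 74 = c7 ^ 74 = b3

10 56 b1 2e af 1f 08 b3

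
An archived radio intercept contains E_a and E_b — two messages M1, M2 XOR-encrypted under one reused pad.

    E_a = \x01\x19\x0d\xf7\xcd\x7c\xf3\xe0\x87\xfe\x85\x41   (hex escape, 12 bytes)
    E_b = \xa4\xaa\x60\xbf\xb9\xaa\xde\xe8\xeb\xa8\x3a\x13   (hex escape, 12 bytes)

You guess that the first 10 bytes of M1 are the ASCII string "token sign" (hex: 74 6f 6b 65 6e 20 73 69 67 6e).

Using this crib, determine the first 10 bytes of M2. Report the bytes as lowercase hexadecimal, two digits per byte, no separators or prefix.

d1dc062d1af65e610b38

First, E_a ⊕ E_b = (M1 ⊕ K) ⊕ (M2 ⊕ K) = M1 ⊕ M2, so the key drops out. Then M2 = (M1 ⊕ M2) ⊕ M1 over the first 10 bytes.
byte 0: (01 ^ a4) ^ 74 = a5 ^ 74 = d1
byte 1: (19 ^ aa) ^ 6f = b3 ^ 6f = dc
byte 2: (0d ^ 60) ^ 6b = 6d ^ 6b = 06
byte 3: (f7 ^ bf) ^ 65 = 48 ^ 65 = 2d
byte 4: (cd ^ b9) ^ 6e = 74 ^ 6e = 1a
byte 5: (7c ^ aa) ^ 20 = d6 ^ 20 = f6
byte 6: (f3 ^ de) ^ 73 = 2d ^ 73 = 5e
byte 7: (e0 ^ e8) ^ 69 = 08 ^ 69 = 61
byte 8: (87 ^ eb) ^ 67 = 6c ^ 67 = 0b
byte 9: (fe ^ a8) ^ 6e = 56 ^ 6e = 38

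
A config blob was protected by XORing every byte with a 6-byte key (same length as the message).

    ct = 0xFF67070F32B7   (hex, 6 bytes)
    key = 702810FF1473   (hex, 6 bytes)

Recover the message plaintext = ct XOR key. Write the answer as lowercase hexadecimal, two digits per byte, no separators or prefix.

8f4f17f026c4

byte 0: 255 ⊕ 112 = 143
byte 1: 103 ⊕  40 =  79
byte 2:   7 ⊕  16 =  23
byte 3:  15 ⊕ 255 = 240
byte 4:  50 ⊕  20 =  38
byte 5: 183 ⊕ 115 = 196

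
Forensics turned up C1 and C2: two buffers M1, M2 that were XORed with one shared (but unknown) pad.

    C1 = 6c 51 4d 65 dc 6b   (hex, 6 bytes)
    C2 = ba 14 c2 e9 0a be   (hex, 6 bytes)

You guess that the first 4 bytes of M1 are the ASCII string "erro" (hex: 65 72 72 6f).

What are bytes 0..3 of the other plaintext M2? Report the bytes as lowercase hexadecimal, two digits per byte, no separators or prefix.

First, C1 ⊕ C2 = (M1 ⊕ K) ⊕ (M2 ⊕ K) = M1 ⊕ M2, so the key drops out. Then M2 = (M1 ⊕ M2) ⊕ M1 over the first 4 bytes.
byte 0: (6c xor ba) xor 65 = d6 xor 65 = b3
byte 1: (51 xor 14) xor 72 = 45 xor 72 = 37
byte 2: (4d xor c2) xor 72 = 8f xor 72 = fd
byte 3: (65 xor e9) xor 6f = 8c xor 6f = e3

b337fde3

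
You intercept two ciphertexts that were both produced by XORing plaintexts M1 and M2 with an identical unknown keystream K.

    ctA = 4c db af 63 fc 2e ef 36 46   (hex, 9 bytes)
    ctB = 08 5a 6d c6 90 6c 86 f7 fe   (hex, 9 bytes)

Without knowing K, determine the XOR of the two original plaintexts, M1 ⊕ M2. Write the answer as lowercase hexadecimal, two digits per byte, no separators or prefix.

4481c2a56c4269c1b8

ctA ⊕ ctB = (M1 ⊕ K) ⊕ (M2 ⊕ K) = M1 ⊕ M2 — the shared key cancels under XOR.
4c XOR 08 = 44
db XOR 5a = 81
af XOR 6d = c2
63 XOR c6 = a5
fc XOR 90 = 6c
2e XOR 6c = 42
ef XOR 86 = 69
36 XOR f7 = c1
46 XOR fe = b8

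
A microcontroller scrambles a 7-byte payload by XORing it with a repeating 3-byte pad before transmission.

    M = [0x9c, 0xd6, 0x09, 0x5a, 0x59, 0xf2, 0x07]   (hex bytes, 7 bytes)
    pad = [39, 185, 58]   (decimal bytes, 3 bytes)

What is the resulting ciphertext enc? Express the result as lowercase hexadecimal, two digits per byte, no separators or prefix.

bb6f337de0c820

The 3-byte key repeats, so the effective keystream is 27 b9 3a 27 b9 3a 27.
byte 0: 9c xor 27 = bb
byte 1: d6 xor b9 = 6f
byte 2: 09 xor 3a = 33
byte 3: 5a xor 27 = 7d
byte 4: 59 xor b9 = e0
byte 5: f2 xor 3a = c8
byte 6: 07 xor 27 = 20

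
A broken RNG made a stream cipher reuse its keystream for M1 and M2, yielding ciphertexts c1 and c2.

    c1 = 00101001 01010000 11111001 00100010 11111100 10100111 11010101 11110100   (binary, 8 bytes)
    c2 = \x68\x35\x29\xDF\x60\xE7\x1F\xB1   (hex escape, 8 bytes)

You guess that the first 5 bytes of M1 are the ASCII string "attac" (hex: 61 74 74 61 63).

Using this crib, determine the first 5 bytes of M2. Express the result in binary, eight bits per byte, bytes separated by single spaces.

First, c1 ⊕ c2 = (M1 ⊕ K) ⊕ (M2 ⊕ K) = M1 ⊕ M2, so the key drops out. Then M2 = (M1 ⊕ M2) ⊕ M1 over the first 5 bytes.
byte 0: (29 xor 68) xor 61 = 41 xor 61 = 20
byte 1: (50 xor 35) xor 74 = 65 xor 74 = 11
byte 2: (f9 xor 29) xor 74 = d0 xor 74 = a4
byte 3: (22 xor df) xor 61 = fd xor 61 = 9c
byte 4: (fc xor 60) xor 63 = 9c xor 63 = ff

00100000 00010001 10100100 10011100 11111111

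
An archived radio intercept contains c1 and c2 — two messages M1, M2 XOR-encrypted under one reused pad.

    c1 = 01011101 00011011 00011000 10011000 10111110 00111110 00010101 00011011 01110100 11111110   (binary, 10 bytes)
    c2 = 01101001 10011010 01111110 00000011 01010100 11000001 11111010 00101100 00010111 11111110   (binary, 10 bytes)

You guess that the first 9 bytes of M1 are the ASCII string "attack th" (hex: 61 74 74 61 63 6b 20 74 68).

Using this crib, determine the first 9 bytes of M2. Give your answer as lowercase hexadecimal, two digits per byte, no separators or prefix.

55f512fa8994cf430b

First, c1 ⊕ c2 = (M1 ⊕ K) ⊕ (M2 ⊕ K) = M1 ⊕ M2, so the key drops out. Then M2 = (M1 ⊕ M2) ⊕ M1 over the first 9 bytes.
byte 0: (5d ⊕ 69) ⊕ 61 = 34 ⊕ 61 = 55
byte 1: (1b ⊕ 9a) ⊕ 74 = 81 ⊕ 74 = f5
byte 2: (18 ⊕ 7e) ⊕ 74 = 66 ⊕ 74 = 12
byte 3: (98 ⊕ 03) ⊕ 61 = 9b ⊕ 61 = fa
byte 4: (be ⊕ 54) ⊕ 63 = ea ⊕ 63 = 89
byte 5: (3e ⊕ c1) ⊕ 6b = ff ⊕ 6b = 94
byte 6: (15 ⊕ fa) ⊕ 20 = ef ⊕ 20 = cf
byte 7: (1b ⊕ 2c) ⊕ 74 = 37 ⊕ 74 = 43
byte 8: (74 ⊕ 17) ⊕ 68 = 63 ⊕ 68 = 0b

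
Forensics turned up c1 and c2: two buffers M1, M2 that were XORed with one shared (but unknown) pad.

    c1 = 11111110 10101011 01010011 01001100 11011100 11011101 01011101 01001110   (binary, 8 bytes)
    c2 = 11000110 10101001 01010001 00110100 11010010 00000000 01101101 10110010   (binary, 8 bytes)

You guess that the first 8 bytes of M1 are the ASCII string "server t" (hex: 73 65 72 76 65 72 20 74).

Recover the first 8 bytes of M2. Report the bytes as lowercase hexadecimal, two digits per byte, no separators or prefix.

First, c1 ⊕ c2 = (M1 ⊕ K) ⊕ (M2 ⊕ K) = M1 ⊕ M2, so the key drops out. Then M2 = (M1 ⊕ M2) ⊕ M1 over the first 8 bytes.
byte 0: (fe ⊕ c6) ⊕ 73 = 38 ⊕ 73 = 4b
byte 1: (ab ⊕ a9) ⊕ 65 = 02 ⊕ 65 = 67
byte 2: (53 ⊕ 51) ⊕ 72 = 02 ⊕ 72 = 70
byte 3: (4c ⊕ 34) ⊕ 76 = 78 ⊕ 76 = 0e
byte 4: (dc ⊕ d2) ⊕ 65 = 0e ⊕ 65 = 6b
byte 5: (dd ⊕ 00) ⊕ 72 = dd ⊕ 72 = af
byte 6: (5d ⊕ 6d) ⊕ 20 = 30 ⊕ 20 = 10
byte 7: (4e ⊕ b2) ⊕ 74 = fc ⊕ 74 = 88

4b67700e6baf1088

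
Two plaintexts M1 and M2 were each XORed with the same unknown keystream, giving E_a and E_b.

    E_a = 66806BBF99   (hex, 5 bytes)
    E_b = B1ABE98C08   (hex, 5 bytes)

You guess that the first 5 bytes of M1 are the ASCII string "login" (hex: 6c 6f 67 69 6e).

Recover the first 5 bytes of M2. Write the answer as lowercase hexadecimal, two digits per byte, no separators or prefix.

First, E_a ⊕ E_b = (M1 ⊕ K) ⊕ (M2 ⊕ K) = M1 ⊕ M2, so the key drops out. Then M2 = (M1 ⊕ M2) ⊕ M1 over the first 5 bytes.
byte 0: (66 xor b1) xor 6c = d7 xor 6c = bb
byte 1: (80 xor ab) xor 6f = 2b xor 6f = 44
byte 2: (6b xor e9) xor 67 = 82 xor 67 = e5
byte 3: (bf xor 8c) xor 69 = 33 xor 69 = 5a
byte 4: (99 xor 08) xor 6e = 91 xor 6e = ff

bb44e55aff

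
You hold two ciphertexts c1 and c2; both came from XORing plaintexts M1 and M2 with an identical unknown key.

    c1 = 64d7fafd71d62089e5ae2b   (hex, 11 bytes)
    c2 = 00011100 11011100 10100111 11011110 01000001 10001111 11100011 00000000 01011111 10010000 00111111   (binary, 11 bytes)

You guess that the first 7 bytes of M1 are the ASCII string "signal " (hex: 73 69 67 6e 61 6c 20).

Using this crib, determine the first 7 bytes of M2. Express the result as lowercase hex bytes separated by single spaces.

First, c1 ⊕ c2 = (M1 ⊕ K) ⊕ (M2 ⊕ K) = M1 ⊕ M2, so the key drops out. Then M2 = (M1 ⊕ M2) ⊕ M1 over the first 7 bytes.
byte 0: (64 ^ 1c) ^ 73 = 78 ^ 73 = 0b
byte 1: (d7 ^ dc) ^ 69 = 0b ^ 69 = 62
byte 2: (fa ^ a7) ^ 67 = 5d ^ 67 = 3a
byte 3: (fd ^ de) ^ 6e = 23 ^ 6e = 4d
byte 4: (71 ^ 41) ^ 61 = 30 ^ 61 = 51
byte 5: (d6 ^ 8f) ^ 6c = 59 ^ 6c = 35
byte 6: (20 ^ e3) ^ 20 = c3 ^ 20 = e3

0b 62 3a 4d 51 35 e3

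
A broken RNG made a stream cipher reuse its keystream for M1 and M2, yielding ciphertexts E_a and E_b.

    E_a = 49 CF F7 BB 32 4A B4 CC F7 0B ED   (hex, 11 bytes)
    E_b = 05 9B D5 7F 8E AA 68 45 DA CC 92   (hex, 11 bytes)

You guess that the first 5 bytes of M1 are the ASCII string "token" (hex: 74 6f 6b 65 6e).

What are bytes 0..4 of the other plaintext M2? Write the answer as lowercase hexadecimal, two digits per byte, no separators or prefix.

First, E_a ⊕ E_b = (M1 ⊕ K) ⊕ (M2 ⊕ K) = M1 ⊕ M2, so the key drops out. Then M2 = (M1 ⊕ M2) ⊕ M1 over the first 5 bytes.
byte 0: (49 ^ 05) ^ 74 = 4c ^ 74 = 38
byte 1: (cf ^ 9b) ^ 6f = 54 ^ 6f = 3b
byte 2: (f7 ^ d5) ^ 6b = 22 ^ 6b = 49
byte 3: (bb ^ 7f) ^ 65 = c4 ^ 65 = a1
byte 4: (32 ^ 8e) ^ 6e = bc ^ 6e = d2

383b49a1d2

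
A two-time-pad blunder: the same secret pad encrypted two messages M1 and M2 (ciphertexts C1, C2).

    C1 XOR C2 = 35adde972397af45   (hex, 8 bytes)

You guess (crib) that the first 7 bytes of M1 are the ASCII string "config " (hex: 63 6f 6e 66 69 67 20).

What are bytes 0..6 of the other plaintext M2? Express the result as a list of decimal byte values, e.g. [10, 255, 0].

Since C1 ⊕ C2 = M1 ⊕ M2, XORing with the guessed M1 bytes yields the corresponding M2 bytes: M2 = (C1 ⊕ C2) ⊕ M1.
35 ^ 63 = 56
ad ^ 6f = c2
de ^ 6e = b0
97 ^ 66 = f1
23 ^ 69 = 4a
97 ^ 67 = f0
af ^ 20 = 8f

[86, 194, 176, 241, 74, 240, 143]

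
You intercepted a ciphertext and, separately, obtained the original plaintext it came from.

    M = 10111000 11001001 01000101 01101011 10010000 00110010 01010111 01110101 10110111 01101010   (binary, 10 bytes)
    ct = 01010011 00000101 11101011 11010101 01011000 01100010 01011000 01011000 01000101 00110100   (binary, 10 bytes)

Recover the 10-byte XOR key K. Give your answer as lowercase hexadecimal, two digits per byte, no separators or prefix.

Since ct = M ⊕ K, XORing both sides with M gives K = M ⊕ ct.
byte 0: b8 xor 53 = eb
byte 1: c9 xor 05 = cc
byte 2: 45 xor eb = ae
byte 3: 6b xor d5 = be
byte 4: 90 xor 58 = c8
byte 5: 32 xor 62 = 50
byte 6: 57 xor 58 = 0f
byte 7: 75 xor 58 = 2d
byte 8: b7 xor 45 = f2
byte 9: 6a xor 34 = 5e

ebccaebec8500f2df25e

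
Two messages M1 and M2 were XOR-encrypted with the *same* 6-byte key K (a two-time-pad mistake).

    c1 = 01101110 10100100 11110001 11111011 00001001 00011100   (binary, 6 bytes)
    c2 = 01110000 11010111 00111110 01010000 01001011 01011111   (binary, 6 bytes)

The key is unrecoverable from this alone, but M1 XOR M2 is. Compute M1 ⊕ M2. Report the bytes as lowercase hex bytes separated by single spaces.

1e 73 cf ab 42 43

c1 ⊕ c2 = (M1 ⊕ K) ⊕ (M2 ⊕ K) = M1 ⊕ M2 — the shared key cancels under XOR.
6e ^ 70 = 1e
a4 ^ d7 = 73
f1 ^ 3e = cf
fb ^ 50 = ab
09 ^ 4b = 42
1c ^ 5f = 43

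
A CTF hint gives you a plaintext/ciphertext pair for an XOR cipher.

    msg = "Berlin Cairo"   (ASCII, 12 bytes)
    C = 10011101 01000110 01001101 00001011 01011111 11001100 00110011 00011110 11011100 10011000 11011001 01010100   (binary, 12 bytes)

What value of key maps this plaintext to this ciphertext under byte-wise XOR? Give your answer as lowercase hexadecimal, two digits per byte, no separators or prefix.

df233f6736a2135dbdf1ab3b

Since C = msg ⊕ key, XORing both sides with msg gives key = msg ⊕ C.
42 ⊕ 9d = df
65 ⊕ 46 = 23
72 ⊕ 4d = 3f
6c ⊕ 0b = 67
69 ⊕ 5f = 36
6e ⊕ cc = a2
20 ⊕ 33 = 13
43 ⊕ 1e = 5d
61 ⊕ dc = bd
69 ⊕ 98 = f1
72 ⊕ d9 = ab
6f ⊕ 54 = 3b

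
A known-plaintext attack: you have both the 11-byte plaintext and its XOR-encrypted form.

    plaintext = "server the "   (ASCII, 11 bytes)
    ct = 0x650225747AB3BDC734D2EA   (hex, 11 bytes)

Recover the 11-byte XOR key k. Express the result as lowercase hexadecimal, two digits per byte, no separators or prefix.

166757021fc19db35cb7ca

Since ct = plaintext ⊕ k, XORing both sides with plaintext gives k = plaintext ⊕ ct.
73 ^ 65 = 16
65 ^ 02 = 67
72 ^ 25 = 57
76 ^ 74 = 02
65 ^ 7a = 1f
72 ^ b3 = c1
20 ^ bd = 9d
74 ^ c7 = b3
68 ^ 34 = 5c
65 ^ d2 = b7
20 ^ ea = ca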